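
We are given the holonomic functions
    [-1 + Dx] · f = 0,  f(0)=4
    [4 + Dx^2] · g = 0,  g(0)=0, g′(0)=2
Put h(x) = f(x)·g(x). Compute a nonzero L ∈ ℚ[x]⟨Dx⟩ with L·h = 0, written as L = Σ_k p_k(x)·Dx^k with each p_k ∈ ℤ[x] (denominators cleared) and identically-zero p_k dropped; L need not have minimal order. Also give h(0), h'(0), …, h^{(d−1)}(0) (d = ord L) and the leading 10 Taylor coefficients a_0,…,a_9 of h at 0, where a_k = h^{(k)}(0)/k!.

f: a_k = 4, 4, 2, 2/3, 1/6, 1/30, 1/180, 1/1260, 1/10080, 1/90720, …
g: a_k = 0, 2, 0, -4/3, 0, 4/15, 0, -8/315, 0, 4/2835, …
L₀ := L_f ⊗_s L_g (sym. prod.), ord ≤ 2.
L = 5 - 2·Dx + Dx^2  (order 2).
h: a_k = 0, 8, 8, -4/3, -4, -19/15, 11/45, 139/630, 1/30, -359/45360, …
ICs: h(0) = 0, h′(0) = 8.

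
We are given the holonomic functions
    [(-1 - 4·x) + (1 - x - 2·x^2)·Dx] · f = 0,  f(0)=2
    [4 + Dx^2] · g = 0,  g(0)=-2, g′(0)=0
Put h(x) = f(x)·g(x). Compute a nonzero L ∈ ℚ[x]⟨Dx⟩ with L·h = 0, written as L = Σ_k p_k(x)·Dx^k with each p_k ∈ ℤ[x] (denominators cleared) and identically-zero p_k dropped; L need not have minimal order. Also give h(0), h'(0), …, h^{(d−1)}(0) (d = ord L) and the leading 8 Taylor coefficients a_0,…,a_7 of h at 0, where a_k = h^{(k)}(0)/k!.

L = (4·x + 8·x^2) + (2 + 8·x)·Dx + (-1 + x + 2·x^2)·Dx^2  (order 2).
h: a_k = -4, -4, -4, -12, -68/3, -140/3, -4124/45, -8324/45, …
ICs: h(0) = -4, h′(0) = -4.

f: a_k = 2, 2, 6, 10, 22, 42, 86, 170, …
g: a_k = -2, 0, 4, 0, -4/3, 0, 8/45, 0, …
f·g: L₀ = L_f ⊗_s L_g, ord ≤ 1·2.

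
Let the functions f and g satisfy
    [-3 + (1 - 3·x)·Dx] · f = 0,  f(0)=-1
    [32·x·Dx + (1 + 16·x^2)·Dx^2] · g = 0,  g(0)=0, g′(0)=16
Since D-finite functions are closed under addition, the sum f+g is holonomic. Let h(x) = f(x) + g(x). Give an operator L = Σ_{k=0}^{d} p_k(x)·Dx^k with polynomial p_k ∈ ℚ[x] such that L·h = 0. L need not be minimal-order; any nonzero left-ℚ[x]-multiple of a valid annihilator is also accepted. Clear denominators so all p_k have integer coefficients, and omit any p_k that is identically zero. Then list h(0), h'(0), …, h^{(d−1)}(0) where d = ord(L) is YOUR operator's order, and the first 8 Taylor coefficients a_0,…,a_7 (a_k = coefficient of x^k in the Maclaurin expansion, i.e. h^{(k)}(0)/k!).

f: a_k = -1, -3, -9, -27, -81, -243, -729, -2187, …
g: a_k = 0, 16, 0, -256/3, 0, 4096/5, 0, -65536/7, …
Weyl lclm of L_f,L_g ⇒ L₀ (ord ≤ 3).
L = (-96 + 1152·x + 4608·x^2)·Dx + (43 - 96·x + 240·x^2 + 4608·x^3)·Dx^2 + (-3 - 7·x - 112·x^3 + 768·x^4)·Dx^3  (order 3).
h: a_k = -1, 13, -9, -337/3, -81, 2881/5, -729, -80845/7, …
ICs: h(0) = -1, h′(0) = 13, h′′(0) = -18.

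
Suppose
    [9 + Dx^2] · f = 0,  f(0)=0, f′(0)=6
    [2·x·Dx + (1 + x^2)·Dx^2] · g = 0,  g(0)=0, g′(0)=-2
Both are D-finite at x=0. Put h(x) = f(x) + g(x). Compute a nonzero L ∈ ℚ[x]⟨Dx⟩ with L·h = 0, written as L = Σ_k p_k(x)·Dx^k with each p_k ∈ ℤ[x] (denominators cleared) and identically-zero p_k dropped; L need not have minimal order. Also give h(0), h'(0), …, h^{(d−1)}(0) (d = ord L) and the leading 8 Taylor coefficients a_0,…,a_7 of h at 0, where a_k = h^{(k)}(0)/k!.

f: a_k = 0, 6, 0, -9, 0, 81/20, 0, -243/280, …
g: a_k = 0, -2, 0, 2/3, 0, -2/5, 0, 2/7, …
L₀ := lclm(L_f,L_g); ord L₀ ≤ 2+2.
L = (-54·x + 540·x^3 + 162·x^5)·Dx + (63 + 279·x^2 + 297·x^4 + 81·x^6)·Dx^2 + (-6·x + 60·x^3 + 18·x^5)·Dx^3 + (7 + 31·x^2 + 33·x^4 + 9·x^6)·Dx^4  (order 4).
h: a_k = 0, 4, 0, -25/3, 0, 73/20, 0, -163/280, …
ICs: h(0) = 0, h′(0) = 4, h′′(0) = 0, h′′′(0) = -50.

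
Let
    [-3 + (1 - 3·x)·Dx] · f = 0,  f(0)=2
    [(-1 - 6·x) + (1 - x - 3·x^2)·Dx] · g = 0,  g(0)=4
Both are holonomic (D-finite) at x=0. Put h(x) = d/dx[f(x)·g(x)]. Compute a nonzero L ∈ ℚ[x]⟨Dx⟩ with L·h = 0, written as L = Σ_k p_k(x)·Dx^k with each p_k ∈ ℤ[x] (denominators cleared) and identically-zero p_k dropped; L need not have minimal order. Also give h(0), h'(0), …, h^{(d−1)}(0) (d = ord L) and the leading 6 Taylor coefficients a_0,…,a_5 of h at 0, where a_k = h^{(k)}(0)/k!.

L = (32 - 54·x - 216·x^2 + 972·x^4) + (-4 + 16·x + 27·x^2 - 144·x^3 + 243·x^5)·Dx  (order 1).
h: a_k = 32, 256, 1320, 5888, 23680, 89904, …
ICs: h(0) = 32.

f: a_k = 2, 6, 18, 54, 162, 486, …
g: a_k = 4, 4, 16, 28, 76, 160, …
h₀=f·g: eliminate ⇒ L₀, order ≤ 1·1.
h₀' ⇒ L via d/dx closure of L₀.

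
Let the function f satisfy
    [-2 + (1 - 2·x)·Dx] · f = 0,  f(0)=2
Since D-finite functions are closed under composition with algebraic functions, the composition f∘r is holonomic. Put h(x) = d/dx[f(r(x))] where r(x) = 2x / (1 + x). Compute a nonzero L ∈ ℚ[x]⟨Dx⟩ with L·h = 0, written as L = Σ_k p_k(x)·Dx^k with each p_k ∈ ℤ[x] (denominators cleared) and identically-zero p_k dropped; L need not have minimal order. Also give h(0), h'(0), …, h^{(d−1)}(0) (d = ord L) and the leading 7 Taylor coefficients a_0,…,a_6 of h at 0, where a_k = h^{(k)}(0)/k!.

L = 6 + (-1 + 3·x)·Dx  (order 1).
h: a_k = 8, 48, 216, 864, 3240, 11664, 40824, …
ICs: h(0) = 8.

f: a_k = 2, 4, 8, 16, 32, 64, 128, …
Change of var in L_f (x↦r) gives L₀.
h₀' ⇒ L via d/dx closure of L₀.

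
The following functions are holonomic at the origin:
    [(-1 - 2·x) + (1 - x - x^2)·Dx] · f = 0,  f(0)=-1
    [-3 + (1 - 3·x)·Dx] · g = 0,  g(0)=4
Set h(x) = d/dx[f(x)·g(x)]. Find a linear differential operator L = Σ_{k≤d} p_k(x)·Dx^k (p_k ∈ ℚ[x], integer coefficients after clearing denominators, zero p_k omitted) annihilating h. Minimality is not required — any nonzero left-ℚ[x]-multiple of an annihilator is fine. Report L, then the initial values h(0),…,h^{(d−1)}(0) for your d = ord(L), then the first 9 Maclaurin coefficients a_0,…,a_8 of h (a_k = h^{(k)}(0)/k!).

L = (28 - 66·x - 48·x^2 + 96·x^3 + 108·x^4) + (-4 + 20·x - 15·x^2 - 40·x^3 + 30·x^4 + 27·x^5)·Dx  (order 1).
h: a_k = -16, -112, -540, -2240, -8560, -31128, -109536, -376640, -1273140, …
ICs: h(0) = -16.

f: a_k = -1, -1, -2, -3, -5, -8, -13, -21, -34, …
g: a_k = 4, 12, 36, 108, 324, 972, 2916, 8748, 26244, …
Product ⇒ symmetric product L₀, ord ≤ 1.
h₀' ⇒ L via d/dx closure of L₀.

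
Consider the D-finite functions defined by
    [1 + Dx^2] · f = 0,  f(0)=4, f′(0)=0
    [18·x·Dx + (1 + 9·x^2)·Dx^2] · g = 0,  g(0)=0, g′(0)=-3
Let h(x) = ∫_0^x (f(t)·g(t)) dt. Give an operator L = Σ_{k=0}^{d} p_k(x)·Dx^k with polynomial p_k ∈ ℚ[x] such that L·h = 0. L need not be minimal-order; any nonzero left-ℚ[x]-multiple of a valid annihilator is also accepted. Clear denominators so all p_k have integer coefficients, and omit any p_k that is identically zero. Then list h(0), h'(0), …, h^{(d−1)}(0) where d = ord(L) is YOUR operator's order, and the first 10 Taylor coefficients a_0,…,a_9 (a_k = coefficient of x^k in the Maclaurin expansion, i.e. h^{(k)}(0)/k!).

f: a_k = 4, 0, -2, 0, 1/6, 0, -1/180, 0, 1/10080, 0, …
g: a_k = 0, -3, 0, 9, 0, -243/5, 0, 2187/7, 0, -2187, …
h₀=f·g: eliminate ⇒ L₀, order ≤ 2·2.
∫: right-multiply L₀ by Dx.
L = (370 + 9594·x^2 + 4131·x^4 + 2916·x^6 + 6561·x^8)·Dx + (684·x + 6804·x^3 + 8748·x^5 + 26244·x^7)·Dx^2 + (380 + 9792·x^2 + 5346·x^4 + 5832·x^6 + 13122·x^8)·Dx^3 + (684·x + 6804·x^3 + 8748·x^5 + 26244·x^7)·Dx^4 + (10 + 198·x^2 + 1215·x^4 + 2916·x^6 + 6561·x^8)·Dx^5  (order 5).
h: a_k = 0, 0, -6, 0, 21/2, 0, -2129/60, 0, 566341/3360, 0, …
ICs: h(0) = 0, h′(0) = 0, h′′(0) = -12, h′′′(0) = 0, h′′′′(0) = 252.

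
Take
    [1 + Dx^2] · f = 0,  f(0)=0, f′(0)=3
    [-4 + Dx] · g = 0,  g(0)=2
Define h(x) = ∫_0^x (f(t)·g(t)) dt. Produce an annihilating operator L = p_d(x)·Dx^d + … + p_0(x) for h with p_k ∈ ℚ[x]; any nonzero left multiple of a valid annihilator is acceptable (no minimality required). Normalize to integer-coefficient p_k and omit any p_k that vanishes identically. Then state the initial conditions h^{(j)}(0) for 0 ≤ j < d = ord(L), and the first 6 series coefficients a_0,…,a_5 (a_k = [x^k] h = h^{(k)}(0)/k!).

L = 17·Dx - 8·Dx^2 + Dx^3  (order 3).
h: a_k = 0, 0, 3, 8, 47/4, 12, …
ICs: h(0) = 0, h′(0) = 0, h′′(0) = 6.

f: a_k = 0, 3, 0, -1/2, 0, 1/40, …
g: a_k = 2, 8, 16, 64/3, 64/3, 256/15, …
Sym-product of L_f,L_g gives L₀ (≤ ord 2).
h=∫h₀ ⇒ L = L₀·Dx.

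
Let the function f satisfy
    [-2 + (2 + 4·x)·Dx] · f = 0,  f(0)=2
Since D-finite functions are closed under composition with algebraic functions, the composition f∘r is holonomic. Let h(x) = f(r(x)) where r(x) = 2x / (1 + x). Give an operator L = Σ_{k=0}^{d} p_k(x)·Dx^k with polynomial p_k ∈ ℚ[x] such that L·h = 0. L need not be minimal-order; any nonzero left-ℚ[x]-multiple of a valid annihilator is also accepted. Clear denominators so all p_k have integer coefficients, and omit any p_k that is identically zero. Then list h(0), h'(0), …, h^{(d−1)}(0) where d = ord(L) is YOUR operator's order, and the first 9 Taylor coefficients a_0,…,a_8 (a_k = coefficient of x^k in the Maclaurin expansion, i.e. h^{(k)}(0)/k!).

L = -2 + (1 + 6·x + 5·x^2)·Dx  (order 1).
h: a_k = 2, 4, -8, 20, -60, 204, -752, 2924, -11800, …
ICs: h(0) = 2.

f: a_k = 2, 2, -1, 1, -5/4, 7/4, -21/8, 33/8, -429/64, …
f∘r: x↦r, Dx↦Dx/r' in L_f ⇒ L₀.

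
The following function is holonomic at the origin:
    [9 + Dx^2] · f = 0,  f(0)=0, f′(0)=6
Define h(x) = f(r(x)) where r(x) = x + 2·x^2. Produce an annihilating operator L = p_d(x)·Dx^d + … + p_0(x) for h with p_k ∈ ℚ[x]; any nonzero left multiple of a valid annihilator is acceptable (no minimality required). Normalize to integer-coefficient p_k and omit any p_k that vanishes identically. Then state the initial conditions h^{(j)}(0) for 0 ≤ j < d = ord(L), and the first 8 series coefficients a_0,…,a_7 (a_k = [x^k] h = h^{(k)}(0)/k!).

L = (9 + 108·x + 432·x^2 + 576·x^3) - 4·Dx + (1 + 4·x)·Dx^2  (order 2).
h: a_k = 0, 6, 12, -9, -54, -2079/20, -63/2, 45117/280, …
ICs: h(0) = 0, h′(0) = 6.

f: a_k = 0, 6, 0, -9, 0, 81/20, 0, -243/280, …
L₀ from L_f via x↦r, Dx↦r'^{-1}Dx.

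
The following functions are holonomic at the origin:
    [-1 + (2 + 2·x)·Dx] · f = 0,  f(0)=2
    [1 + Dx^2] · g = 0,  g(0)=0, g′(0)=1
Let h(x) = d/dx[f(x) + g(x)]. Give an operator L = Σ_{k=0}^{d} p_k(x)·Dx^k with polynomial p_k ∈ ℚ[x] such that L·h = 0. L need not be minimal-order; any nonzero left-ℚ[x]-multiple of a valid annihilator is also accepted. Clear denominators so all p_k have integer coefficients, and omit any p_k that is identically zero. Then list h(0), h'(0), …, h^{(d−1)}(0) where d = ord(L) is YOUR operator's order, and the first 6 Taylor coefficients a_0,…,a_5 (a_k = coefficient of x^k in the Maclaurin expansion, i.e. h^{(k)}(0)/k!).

L = (-19 - 8·x - 4·x^2) + (-14 - 30·x - 24·x^2 - 8·x^3)·Dx + (-19 - 8·x - 4·x^2)·Dx^2 + (-14 - 30·x - 24·x^2 - 8·x^3)·Dx^3  (order 3).
h: a_k = 2, -1/2, -1/8, -5/16, 121/384, -63/256, …
ICs: h(0) = 2, h′(0) = -1/2, h′′(0) = -1/4.

f: a_k = 2, 1, -1/4, 1/8, -5/64, 7/128, …
g: a_k = 0, 1, 0, -1/6, 0, 1/120, …
f+g: L₀ = lclm(L_f,L_g), ord ≤ 1+2.
h₀' ⇒ L via d/dx closure of L₀.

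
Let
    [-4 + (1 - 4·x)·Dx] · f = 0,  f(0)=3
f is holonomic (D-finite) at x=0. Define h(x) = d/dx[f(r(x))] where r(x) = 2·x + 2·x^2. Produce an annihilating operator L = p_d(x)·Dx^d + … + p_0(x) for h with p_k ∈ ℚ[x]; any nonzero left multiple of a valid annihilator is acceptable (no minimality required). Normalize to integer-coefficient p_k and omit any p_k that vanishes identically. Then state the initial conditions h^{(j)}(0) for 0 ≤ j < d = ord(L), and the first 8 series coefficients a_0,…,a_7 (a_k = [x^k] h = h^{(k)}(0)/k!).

L = (18 + 48·x + 48·x^2) + (-1 + 6·x + 24·x^2 + 16·x^3)·Dx  (order 1).
h: a_k = 24, 432, 5760, 68352, 760320, 8119296, 84295680, 857309184, …
ICs: h(0) = 24.

f: a_k = 3, 12, 48, 192, 768, 3072, 12288, 49152, …
f∘r: x↦r, Dx↦Dx/r' in L_f ⇒ L₀.
Derive L from L₀ (diff closure).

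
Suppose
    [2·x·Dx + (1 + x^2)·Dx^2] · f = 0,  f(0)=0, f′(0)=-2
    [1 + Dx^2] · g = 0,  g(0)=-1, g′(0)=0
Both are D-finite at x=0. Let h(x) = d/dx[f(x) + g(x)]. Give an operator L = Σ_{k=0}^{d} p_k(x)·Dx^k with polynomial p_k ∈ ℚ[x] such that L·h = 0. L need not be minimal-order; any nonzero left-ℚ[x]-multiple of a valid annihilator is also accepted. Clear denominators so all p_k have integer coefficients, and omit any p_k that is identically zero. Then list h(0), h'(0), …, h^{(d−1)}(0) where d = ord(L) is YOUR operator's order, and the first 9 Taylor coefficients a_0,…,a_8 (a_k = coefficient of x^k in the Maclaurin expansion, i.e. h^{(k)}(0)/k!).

f: a_k = 0, -2, 0, 2/3, 0, -2/5, 0, 2/7, 0, …
g: a_k = -1, 0, 1/2, 0, -1/24, 0, 1/720, 0, -1/40320, …
Weyl lclm of L_f,L_g ⇒ L₀ (ord ≤ 4).
h₀' ⇒ L via d/dx closure of L₀.
L = (-22·x + 28·x^3 + 2·x^5) + (-1 + 7·x^2 + 9·x^4 + x^6)·Dx + (-22·x + 28·x^3 + 2·x^5)·Dx^2 + (-1 + 7·x^2 + 9·x^4 + x^6)·Dx^3  (order 3).
h: a_k = -2, 1, 2, -1/6, -2, 1/120, 2, -1/5040, -2, …
ICs: h(0) = -2, h′(0) = 1, h′′(0) = 4.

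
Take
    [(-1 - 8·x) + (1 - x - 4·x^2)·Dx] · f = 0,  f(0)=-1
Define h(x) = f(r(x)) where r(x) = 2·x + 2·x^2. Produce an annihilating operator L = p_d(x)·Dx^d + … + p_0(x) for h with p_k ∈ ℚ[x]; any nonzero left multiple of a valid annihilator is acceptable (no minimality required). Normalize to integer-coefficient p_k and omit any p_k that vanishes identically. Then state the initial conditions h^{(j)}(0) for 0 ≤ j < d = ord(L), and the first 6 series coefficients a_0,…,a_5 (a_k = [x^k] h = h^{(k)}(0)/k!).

f: a_k = -1, -1, -5, -9, -29, -65, …
h₀=f(r): pull back L_f along r ⇒ L₀.
L = (2 + 36·x + 96·x^2 + 64·x^3) + (-1 + 2·x + 18·x^2 + 32·x^3 + 16·x^4)·Dx  (order 1).
h: a_k = -1, -2, -22, -112, -700, -4152, …
ICs: h(0) = -1.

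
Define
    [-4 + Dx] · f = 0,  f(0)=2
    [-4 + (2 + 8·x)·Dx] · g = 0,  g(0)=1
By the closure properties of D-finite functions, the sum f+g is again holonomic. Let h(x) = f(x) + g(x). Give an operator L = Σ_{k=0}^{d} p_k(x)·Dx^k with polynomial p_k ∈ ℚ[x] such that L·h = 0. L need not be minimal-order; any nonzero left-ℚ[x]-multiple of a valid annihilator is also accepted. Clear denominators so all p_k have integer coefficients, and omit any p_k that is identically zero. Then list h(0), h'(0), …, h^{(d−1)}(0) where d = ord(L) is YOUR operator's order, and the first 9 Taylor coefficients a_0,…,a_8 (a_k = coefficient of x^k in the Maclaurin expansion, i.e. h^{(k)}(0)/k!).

f: a_k = 2, 8, 16, 64/3, 64/3, 256/15, 512/45, 2048/315, 1024/315, …
g: a_k = 1, 2, -2, 4, -10, 28, -84, 264, -858, …
f+g: L₀ = lclm(L_f,L_g), ord ≤ 1+1.
L = (24 + 64·x) + (-10 - 64·x - 128·x^2)·Dx + (1 + 12·x + 32·x^2)·Dx^2  (order 2).
h: a_k = 3, 10, 14, 76/3, 34/3, 676/15, -3268/45, 85208/315, -269246/315, …
ICs: h(0) = 3, h′(0) = 10.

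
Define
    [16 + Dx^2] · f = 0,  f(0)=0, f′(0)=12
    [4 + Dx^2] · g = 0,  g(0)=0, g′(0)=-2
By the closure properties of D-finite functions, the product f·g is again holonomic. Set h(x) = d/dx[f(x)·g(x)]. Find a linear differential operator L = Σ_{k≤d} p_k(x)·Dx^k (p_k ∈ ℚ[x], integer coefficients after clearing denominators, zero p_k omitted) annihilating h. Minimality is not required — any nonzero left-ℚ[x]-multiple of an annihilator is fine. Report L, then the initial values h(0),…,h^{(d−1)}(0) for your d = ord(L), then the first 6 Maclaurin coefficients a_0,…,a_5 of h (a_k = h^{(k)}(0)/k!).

L = 144 + 40·Dx^2 + Dx^4  (order 4).
h: a_k = 0, -48, 0, 320, 0, -2912/5, …
ICs: h(0) = 0, h′(0) = -48, h′′(0) = 0, h′′′(0) = 1920.

f: a_k = 0, 12, 0, -32, 0, 128/5, …
g: a_k = 0, -2, 0, 4/3, 0, -4/15, …
f·g: L₀ = L_f ⊗_s L_g, ord ≤ 2·2.
h₀' ⇒ L via d/dx closure of L₀.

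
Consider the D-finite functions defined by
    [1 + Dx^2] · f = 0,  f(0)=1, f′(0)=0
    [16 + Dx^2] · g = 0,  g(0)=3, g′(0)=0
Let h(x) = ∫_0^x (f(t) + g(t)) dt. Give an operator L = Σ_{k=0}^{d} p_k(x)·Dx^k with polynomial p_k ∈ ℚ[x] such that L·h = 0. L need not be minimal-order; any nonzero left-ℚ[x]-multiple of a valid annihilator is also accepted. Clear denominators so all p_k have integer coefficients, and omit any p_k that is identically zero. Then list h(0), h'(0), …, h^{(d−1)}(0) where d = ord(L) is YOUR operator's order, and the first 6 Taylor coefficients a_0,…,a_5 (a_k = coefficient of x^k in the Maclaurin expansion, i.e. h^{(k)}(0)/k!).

f: a_k = 1, 0, -1/2, 0, 1/24, 0, …
g: a_k = 3, 0, -24, 0, 32, 0, …
Sum ⇒ L₀ = lclm(L_f,L_g) in ℚ(x)⟨Dx⟩.
h=∫₀ˣh₀: take L = L₀·Dx.
L = 16·Dx + 17·Dx^3 + Dx^5  (order 5).
h: a_k = 0, 4, 0, -49/6, 0, 769/120, …
ICs: h(0) = 0, h′(0) = 4, h′′(0) = 0, h′′′(0) = -49, h′′′′(0) = 0.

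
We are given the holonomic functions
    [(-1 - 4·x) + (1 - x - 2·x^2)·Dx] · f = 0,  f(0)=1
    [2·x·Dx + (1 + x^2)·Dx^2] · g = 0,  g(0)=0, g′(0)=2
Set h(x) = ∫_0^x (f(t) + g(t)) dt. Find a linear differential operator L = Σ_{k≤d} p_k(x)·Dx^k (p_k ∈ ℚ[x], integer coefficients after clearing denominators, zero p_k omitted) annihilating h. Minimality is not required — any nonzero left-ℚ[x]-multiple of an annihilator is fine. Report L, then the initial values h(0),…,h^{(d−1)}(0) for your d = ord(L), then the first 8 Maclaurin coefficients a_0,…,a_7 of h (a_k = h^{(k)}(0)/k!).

f: a_k = 1, 1, 3, 5, 11, 21, 43, 85, …
g: a_k = 0, 2, 0, -2/3, 0, 2/5, 0, -2/7, …
h₀=f+g: left-lcm gives L₀, ord ≤ 3.
∫: right-multiply L₀ by Dx.
L = (-6 + 24·x + 162·x^2 + 240·x^3 + 384·x^4 + 48·x^6)·Dx^2 + (16 + 74·x + 88·x^2 + 226·x^3 + 212·x^4 + 304·x^5 + 12·x^6 + 48·x^7)·Dx^3 + (-3 - 4·x - 8·x^2 + 28·x^3 + 27·x^4 + 36·x^5 + 40·x^6 + 4·x^7 + 8·x^8)·Dx^4  (order 4).
h: a_k = 0, 1, 3/2, 1, 13/12, 11/5, 107/30, 43/7, …
ICs: h(0) = 0, h′(0) = 1, h′′(0) = 3, h′′′(0) = 6.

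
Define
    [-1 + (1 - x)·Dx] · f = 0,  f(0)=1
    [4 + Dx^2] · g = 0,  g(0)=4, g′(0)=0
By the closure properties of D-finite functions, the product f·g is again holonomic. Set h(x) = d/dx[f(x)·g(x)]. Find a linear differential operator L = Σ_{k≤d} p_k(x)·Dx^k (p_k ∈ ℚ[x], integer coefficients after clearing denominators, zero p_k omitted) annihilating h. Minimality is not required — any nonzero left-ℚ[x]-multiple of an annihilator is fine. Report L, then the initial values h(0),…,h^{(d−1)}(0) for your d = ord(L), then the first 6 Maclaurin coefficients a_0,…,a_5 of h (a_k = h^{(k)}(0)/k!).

L = (2 - 8·x + 4·x^2) + (-2 + 2·x)·Dx + (1 - 2·x + x^2)·Dx^2  (order 2).
h: a_k = 4, -8, -12, -16/3, -20/3, -152/15, …
ICs: h(0) = 4, h′(0) = -8.

f: a_k = 1, 1, 1, 1, 1, 1, …
g: a_k = 4, 0, -8, 0, 8/3, 0, …
Sym-product of L_f,L_g gives L₀ (≤ ord 2).
Differentiate: ansatz ord ≤ ord L₀ ⇒ L.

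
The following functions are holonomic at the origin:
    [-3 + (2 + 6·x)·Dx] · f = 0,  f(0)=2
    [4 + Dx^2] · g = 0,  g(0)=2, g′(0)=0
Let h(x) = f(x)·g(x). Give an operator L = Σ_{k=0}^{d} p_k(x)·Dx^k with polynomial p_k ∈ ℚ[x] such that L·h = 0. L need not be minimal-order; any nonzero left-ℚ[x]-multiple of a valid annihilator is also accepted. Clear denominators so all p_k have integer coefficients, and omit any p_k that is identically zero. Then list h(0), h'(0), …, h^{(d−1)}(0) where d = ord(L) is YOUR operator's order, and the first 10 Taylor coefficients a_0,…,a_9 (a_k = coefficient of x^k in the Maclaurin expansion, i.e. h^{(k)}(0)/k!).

f: a_k = 2, 3, -9/4, 27/8, -405/64, 1701/128, -15309/512, 72171/1024, -2814669/16384, 14073345/32768, …
g: a_k = 2, 0, -4, 0, 4/3, 0, -8/45, 0, 4/315, 0, …
f·g: L₀ = L_f ⊗_s L_g, ord ≤ 1·2.
L = (43 + 96·x + 144·x^2) + (-12 - 36·x)·Dx + (4 + 24·x + 36·x^2)·Dx^2  (order 2).
h: a_k = 4, 6, -25/2, -21/4, -95/96, 1093/64, -435961/11520, 704789/7680, -598666367/2580480, 1022227369/1720320, …
ICs: h(0) = 4, h′(0) = 6.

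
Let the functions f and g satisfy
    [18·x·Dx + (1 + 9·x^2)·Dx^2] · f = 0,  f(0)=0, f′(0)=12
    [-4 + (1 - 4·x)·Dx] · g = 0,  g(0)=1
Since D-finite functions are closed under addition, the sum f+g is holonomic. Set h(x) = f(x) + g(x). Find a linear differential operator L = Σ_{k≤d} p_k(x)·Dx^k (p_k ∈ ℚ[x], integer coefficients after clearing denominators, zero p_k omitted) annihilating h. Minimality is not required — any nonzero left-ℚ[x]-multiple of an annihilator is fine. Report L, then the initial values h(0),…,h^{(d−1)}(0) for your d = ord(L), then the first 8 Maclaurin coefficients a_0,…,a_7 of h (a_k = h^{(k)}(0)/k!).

f: a_k = 0, 12, 0, -36, 0, 972/5, 0, -8748/7, …
g: a_k = 1, 4, 16, 64, 256, 1024, 4096, 16384, …
Sum ⇒ L₀ = lclm(L_f,L_g) in ℚ(x)⟨Dx⟩.
L = (72 - 1152·x - 1944·x^2)·Dx + (-57 + 72·x - 765·x^2 - 1944·x^3)·Dx^2 + (4 - 7·x - 63·x^3 - 324·x^4)·Dx^3  (order 3).
h: a_k = 1, 16, 16, 28, 256, 6092/5, 4096, 105940/7, …
ICs: h(0) = 1, h′(0) = 16, h′′(0) = 32.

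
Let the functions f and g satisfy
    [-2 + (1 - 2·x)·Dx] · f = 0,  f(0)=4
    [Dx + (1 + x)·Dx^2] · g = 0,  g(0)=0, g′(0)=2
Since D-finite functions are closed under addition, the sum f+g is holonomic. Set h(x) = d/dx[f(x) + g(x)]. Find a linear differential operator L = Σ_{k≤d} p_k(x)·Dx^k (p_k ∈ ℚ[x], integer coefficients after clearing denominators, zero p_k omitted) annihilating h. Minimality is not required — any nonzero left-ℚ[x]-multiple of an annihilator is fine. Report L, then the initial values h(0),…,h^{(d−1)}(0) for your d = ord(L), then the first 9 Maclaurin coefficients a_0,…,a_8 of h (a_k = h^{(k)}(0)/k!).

f: a_k = 4, 8, 16, 32, 64, 128, 256, 512, 1024, …
g: a_k = 0, 2, -1, 2/3, -1/2, 2/5, -1/3, 2/7, -1/4, …
h₀=f+g: left-lcm gives L₀, ord ≤ 3.
Derive L from L₀ (diff closure).
L = (32 + 8·x) + (22 + 56·x + 16·x^2)·Dx + (-5 + 3·x + 12·x^2 + 4·x^3)·Dx^2  (order 2).
h: a_k = 10, 30, 98, 254, 642, 1534, 3586, 8190, 18434, …
ICs: h(0) = 10, h′(0) = 30.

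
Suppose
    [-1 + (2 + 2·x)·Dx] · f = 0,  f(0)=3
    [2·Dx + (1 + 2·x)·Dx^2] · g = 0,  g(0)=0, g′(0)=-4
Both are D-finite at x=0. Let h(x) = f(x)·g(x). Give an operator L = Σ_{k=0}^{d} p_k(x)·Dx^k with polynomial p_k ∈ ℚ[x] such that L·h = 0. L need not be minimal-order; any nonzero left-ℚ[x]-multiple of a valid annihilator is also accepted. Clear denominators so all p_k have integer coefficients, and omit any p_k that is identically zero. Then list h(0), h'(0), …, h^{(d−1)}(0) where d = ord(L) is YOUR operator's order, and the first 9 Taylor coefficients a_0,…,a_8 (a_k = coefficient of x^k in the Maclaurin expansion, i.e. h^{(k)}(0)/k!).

f: a_k = 3, 3/2, -3/8, 3/16, -15/128, 21/256, -63/1024, 99/2048, -1287/32768, …
g: a_k = 0, -4, 4, -16/3, 8, -64/5, 64/3, -256/7, 64, …
L₀ := L_f ⊗_s L_g (sym. prod.), ord ≤ 2.
L = (-1 + 2·x) + (4 + 4·x)·Dx + (4 + 16·x + 20·x^2 + 8·x^3)·Dx^2  (order 2).
h: a_k = 0, -12, 6, -17/2, 55/4, -3709/160, 12801/320, -629127/8960, 2238717/17920, …
ICs: h(0) = 0, h′(0) = -12.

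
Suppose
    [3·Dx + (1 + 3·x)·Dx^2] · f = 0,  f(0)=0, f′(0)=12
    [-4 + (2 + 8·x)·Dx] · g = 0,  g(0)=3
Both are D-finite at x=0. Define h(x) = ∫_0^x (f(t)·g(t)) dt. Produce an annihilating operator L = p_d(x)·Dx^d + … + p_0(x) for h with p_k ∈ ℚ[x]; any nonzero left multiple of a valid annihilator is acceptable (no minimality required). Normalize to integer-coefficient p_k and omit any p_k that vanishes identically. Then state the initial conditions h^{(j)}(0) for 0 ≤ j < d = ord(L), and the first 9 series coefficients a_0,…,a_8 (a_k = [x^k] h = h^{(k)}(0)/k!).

L = (6 + 12·x)·Dx + (-1 - 4·x)·Dx^2 + (1 + 11·x + 40·x^2 + 48·x^3)·Dx^3  (order 3).
h: a_k = 0, 0, 18, 6, -18, 45, -579/5, 10872/35, -60561/70, …
ICs: h(0) = 0, h′(0) = 0, h′′(0) = 36.

f: a_k = 0, 12, -18, 36, -81, 972/5, -486, 8748/7, -6561/2, …
g: a_k = 3, 6, -6, 12, -30, 84, -252, 792, -2574, …
Sym-product of L_f,L_g gives L₀ (≤ ord 2).
Integrate: L := L₀·Dx.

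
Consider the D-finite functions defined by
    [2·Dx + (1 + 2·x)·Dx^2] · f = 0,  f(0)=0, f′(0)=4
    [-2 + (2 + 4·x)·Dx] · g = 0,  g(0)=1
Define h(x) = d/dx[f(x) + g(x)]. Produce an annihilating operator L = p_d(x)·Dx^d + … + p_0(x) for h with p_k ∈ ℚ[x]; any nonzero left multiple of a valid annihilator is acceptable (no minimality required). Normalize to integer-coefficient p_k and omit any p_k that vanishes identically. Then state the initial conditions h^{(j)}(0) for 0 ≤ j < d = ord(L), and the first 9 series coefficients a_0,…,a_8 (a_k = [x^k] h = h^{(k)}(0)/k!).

L = 2 + (5 + 10·x)·Dx + (1 + 4·x + 4·x^2)·Dx^2  (order 2).
h: a_k = 5, -9, 35/2, -69/2, 547/8, -1087/8, 4327/16, -8621/16, 137507/128, …
ICs: h(0) = 5, h′(0) = -9.

f: a_k = 0, 4, -4, 16/3, -8, 64/5, -64/3, 256/7, -64, …
g: a_k = 1, 1, -1/2, 1/2, -5/8, 7/8, -21/16, 33/16, -429/128, …
L₀ := lclm(L_f,L_g); ord L₀ ≤ 2+1.
Derive L from L₀ (diff closure).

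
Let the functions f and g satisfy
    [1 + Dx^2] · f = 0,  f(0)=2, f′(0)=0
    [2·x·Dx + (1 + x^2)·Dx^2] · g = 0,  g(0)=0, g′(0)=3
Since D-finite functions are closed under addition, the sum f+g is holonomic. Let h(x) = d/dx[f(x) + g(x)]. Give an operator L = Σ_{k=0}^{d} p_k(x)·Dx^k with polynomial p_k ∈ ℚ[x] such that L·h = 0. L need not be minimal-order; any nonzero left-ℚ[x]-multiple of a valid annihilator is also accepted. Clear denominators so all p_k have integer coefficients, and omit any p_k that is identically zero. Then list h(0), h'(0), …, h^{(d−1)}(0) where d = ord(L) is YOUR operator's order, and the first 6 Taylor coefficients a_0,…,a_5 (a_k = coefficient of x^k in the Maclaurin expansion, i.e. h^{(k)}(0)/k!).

f: a_k = 2, 0, -1, 0, 1/12, 0, …
g: a_k = 0, 3, 0, -1, 0, 3/5, …
L₀ := lclm(L_f,L_g); ord L₀ ≤ 2+2.
Differentiate: ansatz ord ≤ ord L₀ ⇒ L.
L = (-22·x + 28·x^3 + 2·x^5) + (-1 + 7·x^2 + 9·x^4 + x^6)·Dx + (-22·x + 28·x^3 + 2·x^5)·Dx^2 + (-1 + 7·x^2 + 9·x^4 + x^6)·Dx^3  (order 3).
h: a_k = 3, -2, -3, 1/3, 3, -1/60, …
ICs: h(0) = 3, h′(0) = -2, h′′(0) = -6.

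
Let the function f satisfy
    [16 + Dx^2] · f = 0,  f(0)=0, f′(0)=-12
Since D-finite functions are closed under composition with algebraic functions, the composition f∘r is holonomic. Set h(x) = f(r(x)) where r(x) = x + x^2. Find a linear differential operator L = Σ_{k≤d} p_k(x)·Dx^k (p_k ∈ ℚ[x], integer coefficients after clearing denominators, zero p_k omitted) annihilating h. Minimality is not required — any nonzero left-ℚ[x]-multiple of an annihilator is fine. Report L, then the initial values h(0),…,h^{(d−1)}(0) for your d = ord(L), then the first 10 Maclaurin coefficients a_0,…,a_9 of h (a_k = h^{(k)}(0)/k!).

L = (16 + 96·x + 192·x^2 + 128·x^3) - 2·Dx + (1 + 2·x)·Dx^2  (order 2).
h: a_k = 0, -12, -12, 32, 96, 352/5, -96, -25856/105, -2816/15, 70528/945, …
ICs: h(0) = 0, h′(0) = -12.

f: a_k = 0, -12, 0, 32, 0, -128/5, 0, 1024/105, 0, -2048/945, …
f∘r: x↦r, Dx↦Dx/r' in L_f ⇒ L₀.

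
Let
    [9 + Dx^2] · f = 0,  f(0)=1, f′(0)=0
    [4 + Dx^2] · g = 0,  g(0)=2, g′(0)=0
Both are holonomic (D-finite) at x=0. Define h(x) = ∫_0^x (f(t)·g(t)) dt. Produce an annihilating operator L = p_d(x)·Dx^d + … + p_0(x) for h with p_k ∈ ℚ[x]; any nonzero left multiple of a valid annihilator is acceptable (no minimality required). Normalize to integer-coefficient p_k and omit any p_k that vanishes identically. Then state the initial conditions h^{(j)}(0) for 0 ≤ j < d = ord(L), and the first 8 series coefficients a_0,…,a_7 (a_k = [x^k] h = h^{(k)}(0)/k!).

f: a_k = 1, 0, -9/2, 0, 27/8, 0, -81/80, 0, …
g: a_k = 2, 0, -4, 0, 4/3, 0, -8/45, 0, …
Sym-product of L_f,L_g gives L₀ (≤ ord 4).
∫: right-multiply L₀ by Dx.
L = 25·Dx + 26·Dx^3 + Dx^5  (order 5).
h: a_k = 0, 2, 0, -13/3, 0, 313/60, 0, -7813/2520, …
ICs: h(0) = 0, h′(0) = 2, h′′(0) = 0, h′′′(0) = -26, h′′′′(0) = 0.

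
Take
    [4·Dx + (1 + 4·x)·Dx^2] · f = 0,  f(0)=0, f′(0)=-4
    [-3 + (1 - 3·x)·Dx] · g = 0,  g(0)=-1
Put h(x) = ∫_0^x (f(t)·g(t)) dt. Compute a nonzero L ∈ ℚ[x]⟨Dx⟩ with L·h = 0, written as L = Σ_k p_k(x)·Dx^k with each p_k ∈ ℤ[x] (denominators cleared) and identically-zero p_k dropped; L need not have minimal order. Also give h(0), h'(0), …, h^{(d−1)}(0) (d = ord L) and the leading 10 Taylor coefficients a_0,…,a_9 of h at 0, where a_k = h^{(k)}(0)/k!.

f: a_k = 0, -4, 8, -64/3, 64, -1024/5, 2048/3, -16384/7, 8192, -262144/9, …
g: a_k = -1, -3, -9, -27, -81, -243, -729, -2187, -6561, -19683, …
h₀=f·g: eliminate ⇒ L₀, order ≤ 2·1.
h=∫₀ˣh₀: take L = L₀·Dx.
L = 12·Dx + (2 + 36·x)·Dx^2 + (-1 - x + 12·x^2)·Dx^3  (order 3).
h: a_k = 0, 0, 2, 4/3, 25/3, 36/5, 782/15, 548/15, 27193/70, 39596/315, …
ICs: h(0) = 0, h′(0) = 0, h′′(0) = 4.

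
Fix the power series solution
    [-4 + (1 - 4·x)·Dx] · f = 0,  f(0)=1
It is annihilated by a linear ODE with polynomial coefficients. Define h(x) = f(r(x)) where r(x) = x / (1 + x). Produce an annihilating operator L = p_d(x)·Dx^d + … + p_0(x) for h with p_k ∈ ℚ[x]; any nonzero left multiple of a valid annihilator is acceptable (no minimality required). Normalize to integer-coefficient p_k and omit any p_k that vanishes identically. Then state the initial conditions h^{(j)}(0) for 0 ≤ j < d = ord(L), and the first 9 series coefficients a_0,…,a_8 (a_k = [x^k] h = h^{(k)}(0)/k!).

f: a_k = 1, 4, 16, 64, 256, 1024, 4096, 16384, 65536, …
L₀ from L_f via x↦r, Dx↦r'^{-1}Dx.
L = 4 + (-1 + 2·x + 3·x^2)·Dx  (order 1).
h: a_k = 1, 4, 12, 36, 108, 324, 972, 2916, 8748, …
ICs: h(0) = 1.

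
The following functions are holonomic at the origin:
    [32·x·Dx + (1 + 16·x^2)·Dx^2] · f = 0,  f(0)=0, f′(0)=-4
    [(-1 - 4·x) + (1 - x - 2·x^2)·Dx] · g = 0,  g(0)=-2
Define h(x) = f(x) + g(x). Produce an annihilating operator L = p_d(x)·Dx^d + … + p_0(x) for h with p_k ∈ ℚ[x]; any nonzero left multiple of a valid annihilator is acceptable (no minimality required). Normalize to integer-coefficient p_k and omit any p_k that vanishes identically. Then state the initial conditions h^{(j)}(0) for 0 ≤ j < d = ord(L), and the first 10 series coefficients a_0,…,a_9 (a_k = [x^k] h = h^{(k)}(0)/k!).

f: a_k = 0, -4, 0, 64/3, 0, -1024/5, 0, 16384/7, 0, -262144/9, …
g: a_k = -2, -2, -6, -10, -22, -42, -86, -170, -342, -682, …
Sum ⇒ L₀ = lclm(L_f,L_g) in ℚ(x)⟨Dx⟩.
L = (96 - 384·x - 6912·x^2 - 15360·x^3 - 40704·x^4 - 12288·x^6)·Dx + (-31 - 104·x + 392·x^2 - 736·x^3 - 14912·x^4 - 27904·x^5 - 3072·x^6 - 12288·x^7)·Dx^2 + (3 + 19·x + 128·x^2 + 152·x^3 + 1128·x^4 - 2496·x^5 - 2560·x^6 - 1024·x^7 - 2048·x^8)·Dx^3  (order 3).
h: a_k = -2, -6, -6, 34/3, -22, -1234/5, -86, 15194/7, -342, -268282/9, …
ICs: h(0) = -2, h′(0) = -6, h′′(0) = -12.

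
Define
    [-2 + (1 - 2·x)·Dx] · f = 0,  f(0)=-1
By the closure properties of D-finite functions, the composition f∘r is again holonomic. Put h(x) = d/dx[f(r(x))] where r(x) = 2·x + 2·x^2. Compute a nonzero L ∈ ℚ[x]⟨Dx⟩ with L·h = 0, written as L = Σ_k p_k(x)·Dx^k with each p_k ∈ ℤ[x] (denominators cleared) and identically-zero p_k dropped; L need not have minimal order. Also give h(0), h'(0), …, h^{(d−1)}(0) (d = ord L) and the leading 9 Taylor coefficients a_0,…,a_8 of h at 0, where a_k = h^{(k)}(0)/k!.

f: a_k = -1, -2, -4, -8, -16, -32, -64, -128, -256, …
f∘r: x↦r, Dx↦Dx/r' in L_f ⇒ L₀.
Differentiate: ansatz ord ≤ ord L₀ ⇒ L.
L = (10 + 24·x + 24·x^2) + (-1 + 2·x + 12·x^2 + 8·x^3)·Dx  (order 1).
h: a_k = -4, -40, -288, -1856, -11200, -64896, -365568, -2017280, -10957824, …
ICs: h(0) = -4.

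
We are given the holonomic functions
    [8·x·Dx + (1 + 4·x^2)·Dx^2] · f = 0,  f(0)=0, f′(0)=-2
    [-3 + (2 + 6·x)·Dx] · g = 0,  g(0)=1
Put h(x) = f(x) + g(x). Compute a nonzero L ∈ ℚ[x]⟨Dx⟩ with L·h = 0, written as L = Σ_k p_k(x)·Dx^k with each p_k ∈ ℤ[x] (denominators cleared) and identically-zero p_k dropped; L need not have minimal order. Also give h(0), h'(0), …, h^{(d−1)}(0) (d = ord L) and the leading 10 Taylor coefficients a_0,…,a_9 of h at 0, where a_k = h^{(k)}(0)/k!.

L = (-48 - 360·x + 576·x^2 + 864·x^3)·Dx + (-59 - 192·x - 120·x^2 + 2304·x^3 + 3024·x^4)·Dx^2 + (-6 + 14·x + 144·x^2 + 272·x^3 + 672·x^4 + 864·x^5)·Dx^3  (order 3).
h: a_k = 1, -1/2, -9/8, 209/48, -405/128, 313/1280, -15309/1024, 767341/14336, -2814669/32768, 93105673/589824, …
ICs: h(0) = 1, h′(0) = -1/2, h′′(0) = -9/4.

f: a_k = 0, -2, 0, 8/3, 0, -32/5, 0, 128/7, 0, -512/9, …
g: a_k = 1, 3/2, -9/8, 27/16, -405/128, 1701/256, -15309/1024, 72171/2048, -2814669/32768, 14073345/65536, …
Sum ⇒ L₀ = lclm(L_f,L_g) in ℚ(x)⟨Dx⟩.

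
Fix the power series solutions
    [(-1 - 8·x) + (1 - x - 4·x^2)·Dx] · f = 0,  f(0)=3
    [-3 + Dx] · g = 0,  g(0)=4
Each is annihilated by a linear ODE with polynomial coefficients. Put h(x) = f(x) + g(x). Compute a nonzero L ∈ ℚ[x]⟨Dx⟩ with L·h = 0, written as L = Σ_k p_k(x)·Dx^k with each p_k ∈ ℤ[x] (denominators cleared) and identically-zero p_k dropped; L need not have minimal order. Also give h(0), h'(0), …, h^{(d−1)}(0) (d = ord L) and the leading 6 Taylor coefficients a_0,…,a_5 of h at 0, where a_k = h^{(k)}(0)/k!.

L = (-21 - 9·x - 396·x^2 - 288·x^3) + (1 + 42·x + 159·x^2 - 72·x^3 - 144·x^4)·Dx + (2 - 13·x - 9·x^2 + 56·x^3 + 48·x^4)·Dx^2  (order 2).
h: a_k = 7, 15, 33, 45, 201/2, 2031/10, …
ICs: h(0) = 7, h′(0) = 15.

f: a_k = 3, 3, 15, 27, 87, 195, …
g: a_k = 4, 12, 18, 18, 27/2, 81/10, …
Sum ⇒ L₀ = lclm(L_f,L_g) in ℚ(x)⟨Dx⟩.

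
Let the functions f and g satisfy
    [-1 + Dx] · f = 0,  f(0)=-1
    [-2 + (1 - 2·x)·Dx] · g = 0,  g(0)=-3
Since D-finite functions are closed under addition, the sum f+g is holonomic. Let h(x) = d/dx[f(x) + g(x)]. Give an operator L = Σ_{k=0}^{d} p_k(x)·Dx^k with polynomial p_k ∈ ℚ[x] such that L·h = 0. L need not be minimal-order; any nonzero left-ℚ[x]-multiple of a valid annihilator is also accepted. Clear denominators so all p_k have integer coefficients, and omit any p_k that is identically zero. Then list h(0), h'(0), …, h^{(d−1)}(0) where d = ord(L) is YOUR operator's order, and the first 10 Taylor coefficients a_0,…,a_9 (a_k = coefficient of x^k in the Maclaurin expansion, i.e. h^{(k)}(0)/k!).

L = (20 + 8·x) + (-23 - 4·x + 4·x^2)·Dx + (3 - 4·x - 4·x^2)·Dx^2  (order 2).
h: a_k = -7, -25, -145/2, -1153/6, -11521/24, -138241/120, -1935361/720, -30965761/5040, -557383681/40320, -11147673601/362880, …
ICs: h(0) = -7, h′(0) = -25.

f: a_k = -1, -1, -1/2, -1/6, -1/24, -1/120, -1/720, -1/5040, -1/40320, -1/362880, …
g: a_k = -3, -6, -12, -24, -48, -96, -192, -384, -768, -1536, …
L₀ := lclm(L_f,L_g); ord L₀ ≤ 1+1.
Differentiate: ansatz ord ≤ ord L₀ ⇒ L.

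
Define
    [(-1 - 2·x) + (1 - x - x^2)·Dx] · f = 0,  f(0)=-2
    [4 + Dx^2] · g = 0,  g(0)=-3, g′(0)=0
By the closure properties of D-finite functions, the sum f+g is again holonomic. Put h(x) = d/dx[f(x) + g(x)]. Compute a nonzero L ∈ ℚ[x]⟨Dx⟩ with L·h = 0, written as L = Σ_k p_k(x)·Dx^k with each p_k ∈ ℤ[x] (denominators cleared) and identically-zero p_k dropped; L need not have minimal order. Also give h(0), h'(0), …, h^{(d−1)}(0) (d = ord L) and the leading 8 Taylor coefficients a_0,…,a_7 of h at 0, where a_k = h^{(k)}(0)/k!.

f: a_k = -2, -2, -4, -6, -10, -16, -26, -42, …
g: a_k = -3, 0, 6, 0, -2, 0, 4/15, 0, …
f+g: L₀ = lclm(L_f,L_g), ord ≤ 1+2.
h₀' ⇒ L via d/dx closure of L₀.
L = (272 + 704·x + 880·x^2 + 400·x^3 + 320·x^4 + 144·x^5 + 48·x^6) + (-44 - 52·x + 108·x^2 + 80·x^3 + 40·x^4 + 72·x^5 + 56·x^6 + 16·x^7)·Dx + (68 + 176·x + 220·x^2 + 100·x^3 + 80·x^4 + 36·x^5 + 12·x^6)·Dx^2 + (-11 - 13·x + 27·x^2 + 20·x^3 + 10·x^4 + 18·x^5 + 14·x^6 + 4·x^7)·Dx^3  (order 3).
h: a_k = -2, 4, -18, -48, -80, -772/5, -294, -57136/105, …
ICs: h(0) = -2, h′(0) = 4, h′′(0) = -36.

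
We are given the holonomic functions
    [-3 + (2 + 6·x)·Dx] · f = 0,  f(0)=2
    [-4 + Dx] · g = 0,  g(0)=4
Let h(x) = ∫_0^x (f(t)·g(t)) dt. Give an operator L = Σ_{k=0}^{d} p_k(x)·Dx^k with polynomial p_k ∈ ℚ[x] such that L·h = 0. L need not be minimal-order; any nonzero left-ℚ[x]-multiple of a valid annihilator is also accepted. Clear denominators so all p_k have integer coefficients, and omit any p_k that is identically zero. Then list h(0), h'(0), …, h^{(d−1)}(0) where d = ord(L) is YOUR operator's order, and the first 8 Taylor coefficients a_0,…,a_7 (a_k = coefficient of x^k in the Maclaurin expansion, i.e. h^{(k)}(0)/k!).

f: a_k = 2, 3, -9/4, 27/8, -405/64, 1701/128, -15309/512, 72171/1024, …
g: a_k = 4, 16, 32, 128/3, 128/3, 512/15, 1024/45, 4096/315, …
f·g: L₀ = L_f ⊗_s L_g, ord ≤ 1·1.
∫: right-multiply L₀ by Dx.
L = (-11 - 24·x)·Dx + (2 + 6·x)·Dx^2  (order 2).
h: a_k = 0, 8, 22, 103/3, 953/24, 8161/240, 76883/2880, 497863/40320, …
ICs: h(0) = 0, h′(0) = 8.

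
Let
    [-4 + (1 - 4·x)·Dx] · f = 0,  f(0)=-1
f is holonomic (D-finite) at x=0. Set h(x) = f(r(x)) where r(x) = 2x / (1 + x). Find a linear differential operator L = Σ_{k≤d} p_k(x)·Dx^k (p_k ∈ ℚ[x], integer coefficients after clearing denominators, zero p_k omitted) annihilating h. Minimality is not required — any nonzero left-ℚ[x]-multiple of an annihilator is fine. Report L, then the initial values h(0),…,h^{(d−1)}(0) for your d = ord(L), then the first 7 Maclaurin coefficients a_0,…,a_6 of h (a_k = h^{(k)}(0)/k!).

f: a_k = -1, -4, -16, -64, -256, -1024, -4096, …
h₀=f(r): pull back L_f along r ⇒ L₀.
L = 8 + (-1 + 6·x + 7·x^2)·Dx  (order 1).
h: a_k = -1, -8, -56, -392, -2744, -19208, -134456, …
ICs: h(0) = -1.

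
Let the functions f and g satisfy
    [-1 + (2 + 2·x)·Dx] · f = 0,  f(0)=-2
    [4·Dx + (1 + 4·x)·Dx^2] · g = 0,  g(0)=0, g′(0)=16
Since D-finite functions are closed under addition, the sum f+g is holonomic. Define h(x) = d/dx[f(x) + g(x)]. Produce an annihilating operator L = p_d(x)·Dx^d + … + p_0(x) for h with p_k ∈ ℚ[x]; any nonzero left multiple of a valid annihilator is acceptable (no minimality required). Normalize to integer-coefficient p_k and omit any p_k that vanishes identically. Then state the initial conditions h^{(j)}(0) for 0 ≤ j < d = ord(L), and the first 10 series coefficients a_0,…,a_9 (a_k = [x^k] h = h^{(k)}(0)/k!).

L = (52 + 16·x) + (125 + 232·x + 80·x^2)·Dx + (14 + 78·x + 96·x^2 + 32·x^3)·Dx^2  (order 2).
h: a_k = 15, -127/2, 2045/8, -16379/16, 524253/128, -4194241/256, 67108633/1024, -536870483/2048, 34359731933/32768, -274877894789/65536, …
ICs: h(0) = 15, h′(0) = -127/2.

f: a_k = -2, -1, 1/4, -1/8, 5/64, -7/128, 21/512, -33/1024, 429/16384, -715/32768, …
g: a_k = 0, 16, -32, 256/3, -256, 4096/5, -8192/3, 65536/7, -32768, 1048576/9, …
Sum ⇒ L₀ = lclm(L_f,L_g) in ℚ(x)⟨Dx⟩.
h=h₀': d/dx-closure on L₀ ⇒ L.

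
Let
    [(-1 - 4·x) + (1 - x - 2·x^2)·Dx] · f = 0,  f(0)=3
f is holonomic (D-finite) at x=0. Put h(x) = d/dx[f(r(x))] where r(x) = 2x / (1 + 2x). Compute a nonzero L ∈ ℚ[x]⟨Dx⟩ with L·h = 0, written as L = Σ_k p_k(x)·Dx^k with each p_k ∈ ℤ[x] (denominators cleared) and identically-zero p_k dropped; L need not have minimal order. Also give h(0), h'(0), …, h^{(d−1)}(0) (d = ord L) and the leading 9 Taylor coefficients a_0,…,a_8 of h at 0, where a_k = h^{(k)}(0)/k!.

L = (8 + 48·x + 288·x^2 + 320·x^3) + (-1 - 14·x - 36·x^2 + 56·x^3 + 160·x^4)·Dx  (order 1).
h: a_k = 6, 48, 0, 768, -1920, 13824, -53760, 270336, -1161216, …
ICs: h(0) = 6.

f: a_k = 3, 3, 9, 15, 33, 63, 129, 255, 513, …
f∘r: x↦r, Dx↦Dx/r' in L_f ⇒ L₀.
Derive L from L₀ (diff closure).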